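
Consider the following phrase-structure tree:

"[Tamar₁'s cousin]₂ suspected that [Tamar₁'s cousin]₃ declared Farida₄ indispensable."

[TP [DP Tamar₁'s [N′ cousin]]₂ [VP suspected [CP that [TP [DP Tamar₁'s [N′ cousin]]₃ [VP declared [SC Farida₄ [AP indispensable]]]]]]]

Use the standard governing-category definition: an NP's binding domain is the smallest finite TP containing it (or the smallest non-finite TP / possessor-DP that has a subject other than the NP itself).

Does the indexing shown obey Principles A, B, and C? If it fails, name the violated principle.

The two coindexed NPs are *Tamar₁* and *Tamar₁*.
*Tamar₁* is an R-expression; no coindexed NP c-commands it, so Principle C holds.
*Tamar₁* is an R-expression; *Tamar₁* does not c-command it, and no other NP shares its index, so Principle C is satisfied.
All principles are respected.

grammatical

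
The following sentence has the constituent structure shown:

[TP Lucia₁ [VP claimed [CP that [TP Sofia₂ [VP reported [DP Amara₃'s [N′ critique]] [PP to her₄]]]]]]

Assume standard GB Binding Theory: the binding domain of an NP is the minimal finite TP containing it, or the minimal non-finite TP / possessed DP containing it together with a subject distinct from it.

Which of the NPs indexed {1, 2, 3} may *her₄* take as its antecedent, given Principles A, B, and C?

{1, 3}

*her* is a pronoun, so Principle B applies: it must be free in its binding domain.
Binding domain of *her₄*: the embedded TP, whose subject is Sofia₂.
*Lucia₁* c-commands the pronoun but from outside its binding domain, and is not c-commanded by it → coindexation permitted.
*Sofia₂* c-commands the pronoun within its binding domain → coindexation would violate Principle B.
*Amara₃* and the pronoun do not c-command one another → neither Principle B nor Principle C is at stake; coindexation permitted.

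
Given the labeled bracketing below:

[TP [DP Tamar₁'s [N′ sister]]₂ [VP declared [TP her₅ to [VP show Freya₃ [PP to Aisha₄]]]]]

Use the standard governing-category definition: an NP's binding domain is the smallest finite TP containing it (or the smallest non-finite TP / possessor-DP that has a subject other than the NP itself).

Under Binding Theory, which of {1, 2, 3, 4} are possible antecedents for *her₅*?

{1}

*her* is a pronoun, so Principle B applies: it must be free in its binding domain.
Binding domain of *her₅*: the matrix TP, whose subject is [Tamar₁'s sister]₂.
*Tamar₁* and the pronoun do not c-command one another → neither Principle B nor Principle C is at stake; coindexation permitted.
*[Tamar₁'s sister]₂* c-commands the pronoun within its binding domain → coindexation would violate Principle B.
*Freya₃*: the pronoun c-commands this R-expression → coindexation would violate Principle C on *Freya₃*.
*Aisha₄*: the pronoun c-commands this R-expression → coindexation would violate Principle C on *Aisha₄*.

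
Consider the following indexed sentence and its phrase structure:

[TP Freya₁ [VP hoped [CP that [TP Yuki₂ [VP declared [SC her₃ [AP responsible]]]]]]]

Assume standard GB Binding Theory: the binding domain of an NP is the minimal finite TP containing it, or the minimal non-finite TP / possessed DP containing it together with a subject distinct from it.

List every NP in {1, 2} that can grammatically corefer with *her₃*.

*her* is a pronoun, so Principle B applies: it must be free in its binding domain.
Binding domain of *her₃*: the embedded TP, whose subject is Yuki₂.
*Freya₁* c-commands the pronoun but from outside its binding domain, and is not c-commanded by it → coindexation permitted.
*Yuki₂* c-commands the pronoun within its binding domain → coindexation would violate Principle B.

{1}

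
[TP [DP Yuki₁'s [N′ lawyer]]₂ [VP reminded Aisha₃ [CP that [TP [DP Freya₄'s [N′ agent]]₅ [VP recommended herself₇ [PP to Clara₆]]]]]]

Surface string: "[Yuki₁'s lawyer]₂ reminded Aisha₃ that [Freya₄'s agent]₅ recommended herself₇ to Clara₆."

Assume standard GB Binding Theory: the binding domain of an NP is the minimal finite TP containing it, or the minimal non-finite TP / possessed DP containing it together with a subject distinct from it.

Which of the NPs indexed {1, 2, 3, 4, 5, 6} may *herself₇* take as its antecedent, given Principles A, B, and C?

*herself* is an anaphor, so Principle A applies: it must be bound in its binding domain.
Binding domain of *herself₇*: the embedded TP, whose subject is [Freya₄'s agent]₅.
*Yuki₁* does not c-command the anaphor → cannot bind it.
*[Yuki₁'s lawyer]₂* c-commands the anaphor but is outside its binding domain → cannot satisfy Principle A.
*Aisha₃* c-commands the anaphor but is outside its binding domain → cannot satisfy Principle A.
*Freya₄* does not c-command the anaphor → cannot bind it.
*[Freya₄'s agent]₅* c-commands the anaphor within its binding domain → licit binder.
*Clara₆* does not c-command the anaphor → cannot bind it.

{5}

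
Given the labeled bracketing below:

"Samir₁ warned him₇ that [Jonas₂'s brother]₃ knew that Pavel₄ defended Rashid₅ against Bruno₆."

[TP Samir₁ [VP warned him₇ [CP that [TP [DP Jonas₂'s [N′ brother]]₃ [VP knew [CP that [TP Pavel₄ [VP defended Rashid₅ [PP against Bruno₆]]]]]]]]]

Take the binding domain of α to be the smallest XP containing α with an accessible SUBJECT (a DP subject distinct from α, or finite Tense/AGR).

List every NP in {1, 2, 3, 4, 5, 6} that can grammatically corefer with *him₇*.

none

*him* is a pronoun, so Principle B applies: it must be free in its binding domain.
Binding domain of *him₇*: the matrix TP, whose subject is Samir₁.
*Samir₁* c-commands the pronoun within its binding domain → coindexation would violate Principle B.
*Jonas₂*: the pronoun c-commands this R-expression → coindexation would violate Principle C on *Jonas₂*.
*[Jonas₂'s brother]₃*: the pronoun c-commands this R-expression → coindexation would violate Principle C on *[Jonas₂'s brother]₃*.
*Pavel₄*: the pronoun c-commands this R-expression → coindexation would violate Principle C on *Pavel₄*.
*Rashid₅*: the pronoun c-commands this R-expression → coindexation would violate Principle C on *Rashid₅*.
*Bruno₆*: the pronoun c-commands this R-expression → coindexation would violate Principle C on *Bruno₆*.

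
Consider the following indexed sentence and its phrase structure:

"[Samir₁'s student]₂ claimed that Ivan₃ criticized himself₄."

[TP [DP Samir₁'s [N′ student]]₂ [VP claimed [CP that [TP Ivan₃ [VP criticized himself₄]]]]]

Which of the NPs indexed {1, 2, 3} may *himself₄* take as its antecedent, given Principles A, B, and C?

{3}

*himself* is an anaphor, so Principle A applies: it must be bound in its binding domain.
Binding domain of *himself₄*: the embedded TP, whose subject is Ivan₃.
*Samir₁* does not c-command the anaphor → cannot bind it.
*[Samir₁'s student]₂* c-commands the anaphor but is outside its binding domain → cannot satisfy Principle A.
*Ivan₃* c-commands the anaphor within its binding domain → licit binder.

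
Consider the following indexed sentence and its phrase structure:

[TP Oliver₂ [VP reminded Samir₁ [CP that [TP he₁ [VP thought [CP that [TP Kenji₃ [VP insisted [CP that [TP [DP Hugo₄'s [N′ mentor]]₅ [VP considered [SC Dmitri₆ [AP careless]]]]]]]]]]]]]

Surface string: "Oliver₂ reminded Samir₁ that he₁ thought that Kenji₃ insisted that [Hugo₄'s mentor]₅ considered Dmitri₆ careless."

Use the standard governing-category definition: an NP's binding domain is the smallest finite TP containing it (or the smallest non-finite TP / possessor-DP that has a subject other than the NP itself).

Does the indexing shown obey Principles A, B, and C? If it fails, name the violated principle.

grammatical

The two coindexed NPs are *Samir₁* and *he₁*.
*he₁* is a pronoun; nothing c-commands it within its binding domain (the embedded TP.), so Principle B holds trivially.
*Samir₁* is an R-expression; *he₁* does not c-command it, and no other NP shares its index, so Principle C is satisfied.
All principles are respected.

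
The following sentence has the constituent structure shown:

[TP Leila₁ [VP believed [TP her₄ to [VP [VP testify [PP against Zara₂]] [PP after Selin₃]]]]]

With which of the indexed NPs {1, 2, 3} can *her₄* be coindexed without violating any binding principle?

none

*her* is a pronoun, so Principle B applies: it must be free in its binding domain.
Binding domain of *her₄*: the matrix TP, whose subject is Leila₁.
*Leila₁* c-commands the pronoun within its binding domain → coindexation would violate Principle B.
*Zara₂*: the pronoun c-commands this R-expression → coindexation would violate Principle C on *Zara₂*.
*Selin₃*: the pronoun c-commands this R-expression → coindexation would violate Principle C on *Selin₃*.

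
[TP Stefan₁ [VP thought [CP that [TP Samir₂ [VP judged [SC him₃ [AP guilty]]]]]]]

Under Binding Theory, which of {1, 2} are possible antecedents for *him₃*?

*him* is a pronoun, so Principle B applies: it must be free in its binding domain.
Binding domain of *him₃*: the embedded TP, whose subject is Samir₂.
*Stefan₁* c-commands the pronoun but from outside its binding domain, and is not c-commanded by it → coindexation permitted.
*Samir₂* c-commands the pronoun within its binding domain → coindexation would violate Principle B.

{1}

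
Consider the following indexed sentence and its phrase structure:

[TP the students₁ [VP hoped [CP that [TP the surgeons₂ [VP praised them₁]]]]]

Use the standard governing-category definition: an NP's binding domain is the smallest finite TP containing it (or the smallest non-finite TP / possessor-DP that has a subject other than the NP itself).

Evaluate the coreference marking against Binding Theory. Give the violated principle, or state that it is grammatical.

grammatical

The two coindexed NPs are *the students₁* and *them₁*.
*them₁* is a pronoun; its binding domain is the embedded TP, whose subject is the surgeons₂. Within that domain it is c-commanded only by *the surgeons₂*, which carries a different index — the pronoun is free locally, so Principle B holds.
*the students₁* is an R-expression; *them₁* does not c-command it, and no other NP shares its index, so Principle C is satisfied.
All principles are respected.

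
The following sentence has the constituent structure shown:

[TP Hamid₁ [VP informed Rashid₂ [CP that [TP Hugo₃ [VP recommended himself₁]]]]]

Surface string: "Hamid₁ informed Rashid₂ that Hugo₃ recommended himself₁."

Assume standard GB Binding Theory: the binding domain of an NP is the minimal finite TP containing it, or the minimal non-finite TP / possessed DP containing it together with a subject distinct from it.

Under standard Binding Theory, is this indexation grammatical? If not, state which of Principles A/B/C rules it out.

Principle A

The two coindexed NPs are *Hamid₁* and *himself₁*.
*himself₁* is an anaphor. Principle A requires it to be bound within its binding domain — the embedded TP, whose subject is Hugo₃.
Within that domain it is c-commanded by *Hugo₃*, which does not share its index.
*Hamid₁* does c-command the anaphor, but from outside its binding domain.
The anaphor is unbound in its domain → Principle A violation.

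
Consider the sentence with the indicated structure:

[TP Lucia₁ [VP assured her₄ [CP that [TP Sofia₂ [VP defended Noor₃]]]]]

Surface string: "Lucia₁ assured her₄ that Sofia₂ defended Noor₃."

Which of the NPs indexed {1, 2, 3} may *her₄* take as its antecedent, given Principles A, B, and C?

*her* is a pronoun, so Principle B applies: it must be free in its binding domain.
Binding domain of *her₄*: the matrix TP, whose subject is Lucia₁.
*Lucia₁* c-commands the pronoun within its binding domain → coindexation would violate Principle B.
*Sofia₂*: the pronoun c-commands this R-expression → coindexation would violate Principle C on *Sofia₂*.
*Noor₃*: the pronoun c-commands this R-expression → coindexation would violate Principle C on *Noor₃*.

none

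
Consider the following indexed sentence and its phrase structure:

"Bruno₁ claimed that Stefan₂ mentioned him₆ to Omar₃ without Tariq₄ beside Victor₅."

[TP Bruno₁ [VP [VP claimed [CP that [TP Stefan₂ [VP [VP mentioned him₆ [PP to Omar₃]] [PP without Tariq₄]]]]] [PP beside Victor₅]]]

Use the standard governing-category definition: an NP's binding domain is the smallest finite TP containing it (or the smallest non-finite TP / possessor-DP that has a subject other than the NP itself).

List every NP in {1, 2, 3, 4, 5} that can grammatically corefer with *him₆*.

*him* is a pronoun, so Principle B applies: it must be free in its binding domain.
Binding domain of *him₆*: the embedded TP, whose subject is Stefan₂.
*Bruno₁* c-commands the pronoun but from outside its binding domain, and is not c-commanded by it → coindexation permitted.
*Stefan₂* c-commands the pronoun within its binding domain → coindexation would violate Principle B.
*Omar₃*: the pronoun c-commands this R-expression → coindexation would violate Principle C on *Omar₃*.
*Tariq₄* and the pronoun do not c-command one another → neither Principle B nor Principle C is at stake; coindexation permitted.
*Victor₅* and the pronoun do not c-command one another → neither Principle B nor Principle C is at stake; coindexation permitted.

{1, 4, 5}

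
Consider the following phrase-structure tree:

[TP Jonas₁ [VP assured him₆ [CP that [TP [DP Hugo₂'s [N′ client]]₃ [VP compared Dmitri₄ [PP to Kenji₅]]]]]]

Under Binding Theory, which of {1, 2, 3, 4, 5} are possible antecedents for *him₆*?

*him* is a pronoun, so Principle B applies: it must be free in its binding domain.
Binding domain of *him₆*: the matrix TP, whose subject is Jonas₁.
*Jonas₁* c-commands the pronoun within its binding domain → coindexation would violate Principle B.
*Hugo₂*: the pronoun c-commands this R-expression → coindexation would violate Principle C on *Hugo₂*.
*[Hugo₂'s client]₃*: the pronoun c-commands this R-expression → coindexation would violate Principle C on *[Hugo₂'s client]₃*.
*Dmitri₄*: the pronoun c-commands this R-expression → coindexation would violate Principle C on *Dmitri₄*.
*Kenji₅*: the pronoun c-commands this R-expression → coindexation would violate Principle C on *Kenji₅*.

none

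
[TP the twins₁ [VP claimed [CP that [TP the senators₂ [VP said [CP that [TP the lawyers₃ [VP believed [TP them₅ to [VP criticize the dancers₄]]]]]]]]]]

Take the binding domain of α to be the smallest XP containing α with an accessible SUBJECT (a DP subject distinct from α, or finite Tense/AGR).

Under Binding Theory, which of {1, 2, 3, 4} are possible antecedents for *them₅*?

{1, 2}

*them* is a pronoun, so Principle B applies: it must be free in its binding domain.
Binding domain of *them₅*: the embedded TP, whose subject is the lawyers₃.
*the twins₁* c-commands the pronoun but from outside its binding domain, and is not c-commanded by it → coindexation permitted.
*the senators₂* c-commands the pronoun but from outside its binding domain, and is not c-commanded by it → coindexation permitted.
*the lawyers₃* c-commands the pronoun within its binding domain → coindexation would violate Principle B.
*the dancers₄*: the pronoun c-commands this R-expression → coindexation would violate Principle C on *the dancers₄*.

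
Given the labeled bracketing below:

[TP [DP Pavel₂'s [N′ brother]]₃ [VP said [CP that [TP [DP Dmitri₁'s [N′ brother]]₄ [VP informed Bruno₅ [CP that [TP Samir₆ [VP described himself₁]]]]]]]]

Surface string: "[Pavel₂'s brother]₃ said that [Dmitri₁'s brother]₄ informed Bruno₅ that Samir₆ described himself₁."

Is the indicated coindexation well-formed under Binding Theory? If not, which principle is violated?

The two coindexed NPs are *Dmitri₁* and *himself₁*.
*himself₁* is an anaphor. Principle A requires it to be bound within its binding domain — the embedded TP, whose subject is Samir₆.
Within that domain it is c-commanded by *Samir₆*, which does not share its index.
*Dmitri₁* does not c-command the anaphor at all.
The anaphor is unbound in its domain → Principle A violation.

Principle A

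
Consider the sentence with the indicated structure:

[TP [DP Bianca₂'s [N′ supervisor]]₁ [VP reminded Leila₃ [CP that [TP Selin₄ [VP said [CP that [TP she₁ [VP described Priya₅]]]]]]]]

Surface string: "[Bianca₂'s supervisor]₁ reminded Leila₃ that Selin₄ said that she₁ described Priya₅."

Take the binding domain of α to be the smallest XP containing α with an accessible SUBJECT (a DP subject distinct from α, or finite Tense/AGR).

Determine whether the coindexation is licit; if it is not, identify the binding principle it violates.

The two coindexed NPs are *[Bianca₂'s supervisor]₁* and *she₁*.
*she₁* is a pronoun; nothing c-commands it within its binding domain (the embedded TP.), so Principle B holds trivially.
*[Bianca₂'s supervisor]₁* is an R-expression; *she₁* does not c-command it, and no other NP shares its index, so Principle C is satisfied.
All principles are respected.

grammatical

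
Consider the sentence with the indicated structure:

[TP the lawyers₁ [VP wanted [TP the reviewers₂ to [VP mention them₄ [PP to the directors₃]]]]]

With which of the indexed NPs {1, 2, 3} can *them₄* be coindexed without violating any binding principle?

*them* is a pronoun, so Principle B applies: it must be free in its binding domain.
Binding domain of *them₄*: the embedded TP, whose subject is the reviewers₂.
*the lawyers₁* c-commands the pronoun but from outside its binding domain, and is not c-commanded by it → coindexation permitted.
*the reviewers₂* c-commands the pronoun within its binding domain → coindexation would violate Principle B.
*the directors₃*: the pronoun c-commands this R-expression → coindexation would violate Principle C on *the directors₃*.

{1}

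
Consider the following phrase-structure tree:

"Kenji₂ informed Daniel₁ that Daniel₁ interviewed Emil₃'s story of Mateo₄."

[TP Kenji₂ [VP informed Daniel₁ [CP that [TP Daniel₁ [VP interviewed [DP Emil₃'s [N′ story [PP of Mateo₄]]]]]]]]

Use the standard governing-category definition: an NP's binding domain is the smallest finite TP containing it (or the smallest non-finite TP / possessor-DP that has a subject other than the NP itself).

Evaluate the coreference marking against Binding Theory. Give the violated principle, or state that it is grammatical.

Principle C

The two coindexed NPs are *Daniel₁* (the higher occurrence) and *Daniel₁* (the lower occurrence).
*Daniel₁* (the lower occurrence) is an R-expression. Principle C requires it to be free everywhere.
*Daniel₁* (the higher occurrence) c-commands it and carries the same index.
The R-expression is bound → Principle C violation.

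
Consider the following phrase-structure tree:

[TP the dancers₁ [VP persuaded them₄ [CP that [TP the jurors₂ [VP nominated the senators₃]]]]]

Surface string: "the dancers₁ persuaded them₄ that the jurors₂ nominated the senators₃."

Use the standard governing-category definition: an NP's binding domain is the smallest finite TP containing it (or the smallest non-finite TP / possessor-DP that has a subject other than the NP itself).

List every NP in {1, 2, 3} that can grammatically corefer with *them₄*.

none

*them* is a pronoun, so Principle B applies: it must be free in its binding domain.
Binding domain of *them₄*: the matrix TP, whose subject is the dancers₁.
*the dancers₁* c-commands the pronoun within its binding domain → coindexation would violate Principle B.
*the jurors₂*: the pronoun c-commands this R-expression → coindexation would violate Principle C on *the jurors₂*.
*the senators₃*: the pronoun c-commands this R-expression → coindexation would violate Principle C on *the senators₃*.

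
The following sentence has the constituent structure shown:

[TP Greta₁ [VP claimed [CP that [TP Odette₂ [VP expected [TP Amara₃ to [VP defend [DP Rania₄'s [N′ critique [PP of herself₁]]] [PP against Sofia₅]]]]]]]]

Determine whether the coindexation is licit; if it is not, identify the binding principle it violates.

Principle A

The two coindexed NPs are *Greta₁* and *herself₁*.
*herself₁* is an anaphor. Principle A requires it to be bound within its binding domain — the possessed DP, whose subject is Rania₄.
Within that domain it is c-commanded by *Rania₄*, which does not share its index.
*Greta₁* does c-command the anaphor, but from outside its binding domain.
The anaphor is unbound in its domain → Principle A violation.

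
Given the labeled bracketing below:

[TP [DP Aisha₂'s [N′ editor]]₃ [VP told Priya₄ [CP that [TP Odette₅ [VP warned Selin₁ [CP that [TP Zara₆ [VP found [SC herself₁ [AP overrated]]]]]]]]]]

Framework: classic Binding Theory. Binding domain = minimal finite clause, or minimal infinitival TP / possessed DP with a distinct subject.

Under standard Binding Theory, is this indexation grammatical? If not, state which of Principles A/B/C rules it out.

The two coindexed NPs are *Selin₁* and *herself₁*.
*herself₁* is an anaphor. Principle A requires it to be bound within its binding domain — the embedded TP, whose subject is Zara₆.
Within that domain it is c-commanded by *Zara₆*, which does not share its index.
*Selin₁* does c-command the anaphor, but from outside its binding domain.
The anaphor is unbound in its domain → Principle A violation.

Principle A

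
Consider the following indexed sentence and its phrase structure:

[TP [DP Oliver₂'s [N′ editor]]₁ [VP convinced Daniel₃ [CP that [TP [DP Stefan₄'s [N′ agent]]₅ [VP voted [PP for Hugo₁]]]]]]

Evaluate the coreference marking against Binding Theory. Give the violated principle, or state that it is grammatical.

Principle C

The two coindexed NPs are *[Oliver₂'s editor]₁* and *Hugo₁*.
*Hugo₁* is an R-expression. Principle C requires it to be free everywhere.
*[Oliver₂'s editor]₁* c-commands it and carries the same index.
The R-expression is bound → Principle C violation.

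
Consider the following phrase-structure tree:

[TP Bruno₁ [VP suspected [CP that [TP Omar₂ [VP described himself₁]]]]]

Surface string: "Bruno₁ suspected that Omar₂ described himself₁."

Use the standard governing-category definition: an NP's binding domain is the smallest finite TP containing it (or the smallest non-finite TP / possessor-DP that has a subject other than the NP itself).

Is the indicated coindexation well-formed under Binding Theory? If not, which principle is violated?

The two coindexed NPs are *Bruno₁* and *himself₁*.
*himself₁* is an anaphor. Principle A requires it to be bound within its binding domain — the embedded TP, whose subject is Omar₂.
Within that domain it is c-commanded by *Omar₂*, which does not share its index.
*Bruno₁* does c-command the anaphor, but from outside its binding domain.
The anaphor is unbound in its domain → Principle A violation.

Principle A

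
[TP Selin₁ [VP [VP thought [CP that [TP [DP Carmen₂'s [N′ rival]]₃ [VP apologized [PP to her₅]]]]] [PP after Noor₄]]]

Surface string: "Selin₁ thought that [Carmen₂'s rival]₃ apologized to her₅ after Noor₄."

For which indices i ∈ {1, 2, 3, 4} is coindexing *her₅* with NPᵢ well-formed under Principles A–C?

{1, 2, 4}

*her* is a pronoun, so Principle B applies: it must be free in its binding domain.
Binding domain of *her₅*: the embedded TP, whose subject is [Carmen₂'s rival]₃.
*Selin₁* c-commands the pronoun but from outside its binding domain, and is not c-commanded by it → coindexation permitted.
*Carmen₂* and the pronoun do not c-command one another → neither Principle B nor Principle C is at stake; coindexation permitted.
*[Carmen₂'s rival]₃* c-commands the pronoun within its binding domain → coindexation would violate Principle B.
*Noor₄* and the pronoun do not c-command one another → neither Principle B nor Principle C is at stake; coindexation permitted.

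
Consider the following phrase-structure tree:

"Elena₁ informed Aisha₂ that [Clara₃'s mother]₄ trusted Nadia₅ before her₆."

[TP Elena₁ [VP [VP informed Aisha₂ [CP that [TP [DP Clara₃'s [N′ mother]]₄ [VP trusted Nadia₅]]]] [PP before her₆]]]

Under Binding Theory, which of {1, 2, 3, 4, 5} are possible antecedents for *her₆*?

{2, 3, 4, 5}

*her* is a pronoun, so Principle B applies: it must be free in its binding domain.
Binding domain of *her₆*: the matrix TP, whose subject is Elena₁.
*Elena₁* c-commands the pronoun within its binding domain → coindexation would violate Principle B.
*Aisha₂* and the pronoun do not c-command one another → neither Principle B nor Principle C is at stake; coindexation permitted.
*Clara₃* and the pronoun do not c-command one another → neither Principle B nor Principle C is at stake; coindexation permitted.
*[Clara₃'s mother]₄* and the pronoun do not c-command one another → neither Principle B nor Principle C is at stake; coindexation permitted.
*Nadia₅* and the pronoun do not c-command one another → neither Principle B nor Principle C is at stake; coindexation permitted.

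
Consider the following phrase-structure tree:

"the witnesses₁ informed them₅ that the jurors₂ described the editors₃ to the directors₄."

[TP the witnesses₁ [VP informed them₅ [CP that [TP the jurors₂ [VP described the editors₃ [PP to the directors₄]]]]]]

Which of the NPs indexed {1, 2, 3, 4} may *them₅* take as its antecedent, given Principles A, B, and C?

*them* is a pronoun, so Principle B applies: it must be free in its binding domain.
Binding domain of *them₅*: the matrix TP, whose subject is the witnesses₁.
*the witnesses₁* c-commands the pronoun within its binding domain → coindexation would violate Principle B.
*the jurors₂*: the pronoun c-commands this R-expression → coindexation would violate Principle C on *the jurors₂*.
*the editors₃*: the pronoun c-commands this R-expression → coindexation would violate Principle C on *the editors₃*.
*the directors₄*: the pronoun c-commands this R-expression → coindexation would violate Principle C on *the directors₄*.

none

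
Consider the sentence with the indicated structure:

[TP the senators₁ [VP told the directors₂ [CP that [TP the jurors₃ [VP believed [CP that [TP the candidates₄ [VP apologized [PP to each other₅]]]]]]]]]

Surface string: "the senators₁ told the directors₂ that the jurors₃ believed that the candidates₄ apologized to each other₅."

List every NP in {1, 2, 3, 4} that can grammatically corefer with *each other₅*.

*each other* is an anaphor, so Principle A applies: it must be bound in its binding domain.
Binding domain of *each other₅*: the embedded TP, whose subject is the candidates₄.
*the senators₁* c-commands the anaphor but is outside its binding domain → cannot satisfy Principle A.
*the directors₂* c-commands the anaphor but is outside its binding domain → cannot satisfy Principle A.
*the jurors₃* c-commands the anaphor but is outside its binding domain → cannot satisfy Principle A.
*the candidates₄* c-commands the anaphor within its binding domain → licit binder.

{4}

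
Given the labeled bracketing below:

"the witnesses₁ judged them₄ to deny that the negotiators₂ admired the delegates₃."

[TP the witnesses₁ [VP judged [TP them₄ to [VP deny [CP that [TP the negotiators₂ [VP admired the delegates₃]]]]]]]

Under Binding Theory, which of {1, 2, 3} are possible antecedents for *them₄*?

*them* is a pronoun, so Principle B applies: it must be free in its binding domain.
Binding domain of *them₄*: the matrix TP, whose subject is the witnesses₁.
*the witnesses₁* c-commands the pronoun within its binding domain → coindexation would violate Principle B.
*the negotiators₂*: the pronoun c-commands this R-expression → coindexation would violate Principle C on *the negotiators₂*.
*the delegates₃*: the pronoun c-commands this R-expression → coindexation would violate Principle C on *the delegates₃*.

none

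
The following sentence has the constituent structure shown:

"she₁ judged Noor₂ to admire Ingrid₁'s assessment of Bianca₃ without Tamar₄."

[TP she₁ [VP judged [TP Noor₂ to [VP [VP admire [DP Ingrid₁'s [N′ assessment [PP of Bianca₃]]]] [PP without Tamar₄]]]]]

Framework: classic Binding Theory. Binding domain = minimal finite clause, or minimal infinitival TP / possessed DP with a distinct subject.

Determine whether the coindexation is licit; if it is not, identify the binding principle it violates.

Principle C

The two coindexed NPs are *she₁* and *Ingrid₁*.
*Ingrid₁* is an R-expression. Principle C requires it to be free everywhere.
*she₁* c-commands it and carries the same index.
The R-expression is bound → Principle C violation.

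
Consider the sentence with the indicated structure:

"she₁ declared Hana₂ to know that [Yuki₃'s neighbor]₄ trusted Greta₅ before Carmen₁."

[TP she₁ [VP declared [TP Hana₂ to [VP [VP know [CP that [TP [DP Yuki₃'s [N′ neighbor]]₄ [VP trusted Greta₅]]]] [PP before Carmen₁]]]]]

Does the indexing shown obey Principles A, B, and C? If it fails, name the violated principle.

The two coindexed NPs are *she₁* and *Carmen₁*.
*Carmen₁* is an R-expression. Principle C requires it to be free everywhere.
*she₁* c-commands it and carries the same index.
The R-expression is bound → Principle C violation.

Principle C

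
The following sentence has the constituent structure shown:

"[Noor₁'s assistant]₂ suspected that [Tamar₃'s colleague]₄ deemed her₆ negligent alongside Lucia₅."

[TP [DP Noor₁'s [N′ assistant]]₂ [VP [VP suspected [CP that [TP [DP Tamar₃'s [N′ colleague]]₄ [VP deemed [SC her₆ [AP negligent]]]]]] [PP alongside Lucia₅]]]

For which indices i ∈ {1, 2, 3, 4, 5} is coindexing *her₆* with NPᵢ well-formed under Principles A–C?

{1, 2, 3, 5}

*her* is a pronoun, so Principle B applies: it must be free in its binding domain.
Binding domain of *her₆*: the embedded TP, whose subject is [Tamar₃'s colleague]₄.
*Noor₁* and the pronoun do not c-command one another → neither Principle B nor Principle C is at stake; coindexation permitted.
*[Noor₁'s assistant]₂* c-commands the pronoun but from outside its binding domain, and is not c-commanded by it → coindexation permitted.
*Tamar₃* and the pronoun do not c-command one another → neither Principle B nor Principle C is at stake; coindexation permitted.
*[Tamar₃'s colleague]₄* c-commands the pronoun within its binding domain → coindexation would violate Principle B.
*Lucia₅* and the pronoun do not c-command one another → neither Principle B nor Principle C is at stake; coindexation permitted.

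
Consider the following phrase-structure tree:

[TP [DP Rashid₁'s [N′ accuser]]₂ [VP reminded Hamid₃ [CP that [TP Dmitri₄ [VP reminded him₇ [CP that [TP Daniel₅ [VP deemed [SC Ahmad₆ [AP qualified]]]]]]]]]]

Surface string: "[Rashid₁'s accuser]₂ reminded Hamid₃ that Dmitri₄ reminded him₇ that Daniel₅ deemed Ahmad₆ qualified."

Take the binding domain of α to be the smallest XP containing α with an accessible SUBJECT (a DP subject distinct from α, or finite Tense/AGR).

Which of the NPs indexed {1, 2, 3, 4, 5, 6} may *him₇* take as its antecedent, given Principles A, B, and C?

{1, 2, 3}

*him* is a pronoun, so Principle B applies: it must be free in its binding domain.
Binding domain of *him₇*: the embedded TP, whose subject is Dmitri₄.
*Rashid₁* and the pronoun do not c-command one another → neither Principle B nor Principle C is at stake; coindexation permitted.
*[Rashid₁'s accuser]₂* c-commands the pronoun but from outside its binding domain, and is not c-commanded by it → coindexation permitted.
*Hamid₃* c-commands the pronoun but from outside its binding domain, and is not c-commanded by it → coindexation permitted.
*Dmitri₄* c-commands the pronoun within its binding domain → coindexation would violate Principle B.
*Daniel₅*: the pronoun c-commands this R-expression → coindexation would violate Principle C on *Daniel₅*.
*Ahmad₆*: the pronoun c-commands this R-expression → coindexation would violate Principle C on *Ahmad₆*.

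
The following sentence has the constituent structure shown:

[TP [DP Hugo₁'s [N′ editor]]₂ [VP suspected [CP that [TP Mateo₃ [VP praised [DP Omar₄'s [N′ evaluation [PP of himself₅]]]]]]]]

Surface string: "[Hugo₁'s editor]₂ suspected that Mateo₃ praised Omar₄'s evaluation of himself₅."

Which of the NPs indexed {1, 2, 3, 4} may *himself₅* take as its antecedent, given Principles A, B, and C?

*himself* is an anaphor, so Principle A applies: it must be bound in its binding domain.
Binding domain of *himself₅*: the possessed DP, whose subject is Omar₄.
*Hugo₁* does not c-command the anaphor → cannot bind it.
*[Hugo₁'s editor]₂* c-commands the anaphor but is outside its binding domain → cannot satisfy Principle A.
*Mateo₃* c-commands the anaphor but is outside its binding domain → cannot satisfy Principle A.
*Omar₄* c-commands the anaphor within its binding domain → licit binder.

{4}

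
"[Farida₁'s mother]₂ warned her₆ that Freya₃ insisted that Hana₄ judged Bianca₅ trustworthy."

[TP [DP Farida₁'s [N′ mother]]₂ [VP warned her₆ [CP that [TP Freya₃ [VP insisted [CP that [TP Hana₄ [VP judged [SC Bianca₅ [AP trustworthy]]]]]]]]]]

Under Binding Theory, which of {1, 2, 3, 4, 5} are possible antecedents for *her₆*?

*her* is a pronoun, so Principle B applies: it must be free in its binding domain.
Binding domain of *her₆*: the matrix TP, whose subject is [Farida₁'s mother]₂.
*Farida₁* and the pronoun do not c-command one another → neither Principle B nor Principle C is at stake; coindexation permitted.
*[Farida₁'s mother]₂* c-commands the pronoun within its binding domain → coindexation would violate Principle B.
*Freya₃*: the pronoun c-commands this R-expression → coindexation would violate Principle C on *Freya₃*.
*Hana₄*: the pronoun c-commands this R-expression → coindexation would violate Principle C on *Hana₄*.
*Bianca₅*: the pronoun c-commands this R-expression → coindexation would violate Principle C on *Bianca₅*.

{1}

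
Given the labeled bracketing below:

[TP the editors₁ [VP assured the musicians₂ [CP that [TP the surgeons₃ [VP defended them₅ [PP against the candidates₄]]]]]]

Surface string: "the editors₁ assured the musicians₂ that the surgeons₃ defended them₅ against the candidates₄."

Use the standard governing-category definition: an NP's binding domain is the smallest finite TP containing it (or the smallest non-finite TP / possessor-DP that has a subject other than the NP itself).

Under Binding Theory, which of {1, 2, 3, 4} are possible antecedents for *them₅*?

*them* is a pronoun, so Principle B applies: it must be free in its binding domain.
Binding domain of *them₅*: the embedded TP, whose subject is the surgeons₃.
*the editors₁* c-commands the pronoun but from outside its binding domain, and is not c-commanded by it → coindexation permitted.
*the musicians₂* c-commands the pronoun but from outside its binding domain, and is not c-commanded by it → coindexation permitted.
*the surgeons₃* c-commands the pronoun within its binding domain → coindexation would violate Principle B.
*the candidates₄*: the pronoun c-commands this R-expression → coindexation would violate Principle C on *the candidates₄*.

{1, 2}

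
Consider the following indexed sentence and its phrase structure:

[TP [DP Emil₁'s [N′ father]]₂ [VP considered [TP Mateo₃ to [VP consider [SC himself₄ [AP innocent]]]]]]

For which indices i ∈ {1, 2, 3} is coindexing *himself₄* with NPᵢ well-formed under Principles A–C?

{3}

*himself* is an anaphor, so Principle A applies: it must be bound in its binding domain.
Binding domain of *himself₄*: the embedded TP, whose subject is Mateo₃.
*Emil₁* does not c-command the anaphor → cannot bind it.
*[Emil₁'s father]₂* c-commands the anaphor but is outside its binding domain → cannot satisfy Principle A.
*Mateo₃* c-commands the anaphor within its binding domain → licit binder.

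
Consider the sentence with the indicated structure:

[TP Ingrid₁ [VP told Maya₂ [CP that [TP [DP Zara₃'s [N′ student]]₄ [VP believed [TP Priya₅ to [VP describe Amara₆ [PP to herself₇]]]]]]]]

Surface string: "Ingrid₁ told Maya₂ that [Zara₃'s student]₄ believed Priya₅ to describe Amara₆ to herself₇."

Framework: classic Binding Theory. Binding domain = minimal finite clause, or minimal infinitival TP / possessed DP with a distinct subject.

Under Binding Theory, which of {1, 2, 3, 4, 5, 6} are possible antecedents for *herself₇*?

{5, 6}

*herself* is an anaphor, so Principle A applies: it must be bound in its binding domain.
Binding domain of *herself₇*: the embedded TP, whose subject is Priya₅.
*Ingrid₁* c-commands the anaphor but is outside its binding domain → cannot satisfy Principle A.
*Maya₂* c-commands the anaphor but is outside its binding domain → cannot satisfy Principle A.
*Zara₃* does not c-command the anaphor → cannot bind it.
*[Zara₃'s student]₄* c-commands the anaphor but is outside its binding domain → cannot satisfy Principle A.
*Priya₅* c-commands the anaphor within its binding domain → licit binder.
*Amara₆* c-commands the anaphor within its binding domain → licit binder.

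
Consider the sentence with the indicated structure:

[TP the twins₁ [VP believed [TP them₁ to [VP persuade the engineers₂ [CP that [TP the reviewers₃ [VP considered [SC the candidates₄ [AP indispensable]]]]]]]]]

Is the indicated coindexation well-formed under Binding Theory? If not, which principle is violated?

Principle B

The two coindexed NPs are *the twins₁* and *them₁*.
*them₁* is a pronoun. Its binding domain is the matrix TP, whose subject is the twins₁.
*the twins₁* c-commands it within that domain and carries the same index.
The pronoun is locally bound → Principle B violation.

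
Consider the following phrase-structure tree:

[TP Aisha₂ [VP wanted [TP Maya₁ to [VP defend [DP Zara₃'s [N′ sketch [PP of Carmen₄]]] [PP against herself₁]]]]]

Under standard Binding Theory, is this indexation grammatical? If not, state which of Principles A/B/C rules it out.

grammatical

The two coindexed NPs are *Maya₁* and *herself₁*.
*herself₁* is an anaphor; its binding domain is the embedded TP, whose subject is Maya₁. *Maya₁* c-commands it within that domain and shares its index, so Principle A is satisfied.
*Maya₁* is an R-expression; *herself₁* does not c-command it, and no other NP shares its index, so Principle C is satisfied.
All principles are respected.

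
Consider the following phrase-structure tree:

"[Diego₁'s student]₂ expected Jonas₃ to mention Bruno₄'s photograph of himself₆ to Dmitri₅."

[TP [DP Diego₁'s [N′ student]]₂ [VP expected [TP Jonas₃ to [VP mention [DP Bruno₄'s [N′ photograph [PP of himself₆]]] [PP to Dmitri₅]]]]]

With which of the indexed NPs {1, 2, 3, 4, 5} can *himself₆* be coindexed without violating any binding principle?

*himself* is an anaphor, so Principle A applies: it must be bound in its binding domain.
Binding domain of *himself₆*: the possessed DP, whose subject is Bruno₄.
*Diego₁* does not c-command the anaphor → cannot bind it.
*[Diego₁'s student]₂* c-commands the anaphor but is outside its binding domain → cannot satisfy Principle A.
*Jonas₃* c-commands the anaphor but is outside its binding domain → cannot satisfy Principle A.
*Bruno₄* c-commands the anaphor within its binding domain → licit binder.
*Dmitri₅* does not c-command the anaphor → cannot bind it.

{4}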